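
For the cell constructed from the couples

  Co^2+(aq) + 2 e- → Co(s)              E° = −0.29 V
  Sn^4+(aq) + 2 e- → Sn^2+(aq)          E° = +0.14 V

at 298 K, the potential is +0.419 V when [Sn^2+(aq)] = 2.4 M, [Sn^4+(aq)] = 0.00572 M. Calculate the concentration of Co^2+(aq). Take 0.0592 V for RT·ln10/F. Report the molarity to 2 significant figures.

0.0056 M

With Sn⁴⁺/Sn²⁺ at the cathode and Co²⁺/Co at the anode, E°cell = +0.14 − (−0.29) = +0.43 V (n = 2).
Since E = E° − (0.0592/n)·log Q, log Q = n(E° − E)/0.0592 = 0.372.
The balanced reaction is Sn^4+(aq) + Co(s) → Sn^2+(aq) + Co^2+(aq), so Q = ([Sn^2+(aq)]·[Co^2+(aq)]) / [Sn^4+(aq)].
Solving for the unknown gives log [Co^2+(aq)] = −2.251, so [Co^2+(aq)] ≈ 0.0056 M.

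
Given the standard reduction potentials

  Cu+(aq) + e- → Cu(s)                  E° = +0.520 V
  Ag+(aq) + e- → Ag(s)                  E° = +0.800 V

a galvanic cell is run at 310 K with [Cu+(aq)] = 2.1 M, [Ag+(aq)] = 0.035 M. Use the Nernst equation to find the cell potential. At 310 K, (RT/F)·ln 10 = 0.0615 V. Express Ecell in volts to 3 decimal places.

The Ag⁺/Ag couple has the more positive E°, so it is the cathode; Cu⁺/Cu is the anode.
E°cell = E°cat − E°an = +0.800 − (+0.520) = +0.280 V; n = 1.
Balancing gives Ag+(aq) + Cu(s) → Ag(s) + Cu+(aq); hence Q = [Cu+(aq)] / [Ag+(aq)] = 60 (log Q = 1.778).
By the Nernst equation, E = +0.280 − (0.0615/1)·(1.778) = +0.171 V.

+0.171 V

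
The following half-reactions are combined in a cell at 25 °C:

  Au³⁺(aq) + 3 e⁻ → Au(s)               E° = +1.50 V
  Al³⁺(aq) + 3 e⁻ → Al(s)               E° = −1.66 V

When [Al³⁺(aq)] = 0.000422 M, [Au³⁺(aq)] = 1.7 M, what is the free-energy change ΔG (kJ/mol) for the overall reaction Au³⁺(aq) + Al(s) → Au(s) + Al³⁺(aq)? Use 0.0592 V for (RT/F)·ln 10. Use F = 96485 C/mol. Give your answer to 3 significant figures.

−935 kJ/mol

E°cell = +1.50 − (−1.66) = +3.16 V; the balanced reaction transfers n = 3 electrons.
Here Q = [Al³⁺(aq)] / [Au³⁺(aq)] = 0.000248 (log Q = −3.605), giving E = +3.16 − (0.0592/3)·(−3.605) = +3.2311 V.
ΔG = −nFE = −(3)(96485)(+3.2311) J/mol = −935 kJ/mol.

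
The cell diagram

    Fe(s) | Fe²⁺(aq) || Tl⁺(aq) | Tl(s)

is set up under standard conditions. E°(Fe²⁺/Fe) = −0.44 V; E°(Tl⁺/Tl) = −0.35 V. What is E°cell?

By convention the left-hand electrode in cell notation is the anode (oxidation) and the right-hand electrode is the cathode (reduction).
E°cell = E°(right) − E°(left) = −0.35 − (−0.44) = +0.09 V.

+0.09 V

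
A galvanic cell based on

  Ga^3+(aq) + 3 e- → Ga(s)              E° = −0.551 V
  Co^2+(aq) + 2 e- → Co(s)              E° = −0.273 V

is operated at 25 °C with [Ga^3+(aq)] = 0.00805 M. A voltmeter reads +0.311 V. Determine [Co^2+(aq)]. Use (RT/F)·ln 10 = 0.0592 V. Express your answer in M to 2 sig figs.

0.52 M

With Co²⁺/Co at the cathode and Ga³⁺/Ga at the anode, E°cell = −0.273 − (−0.551) = +0.278 V (n = 6).
From the Nernst equation, log Q = n(E° − E)/0.0592 = 6·(+0.278 − (+0.311))/0.0592 = −3.345.
Balancing electrons gives 3 Co^2+(aq) + 2 Ga(s) → 3 Co(s) + 2 Ga^3+(aq); thus Q = [Ga^3+(aq)]^2 / [Co^2+(aq)]^3.
Solving for the unknown gives log [Co^2+(aq)] = −0.281, so [Co^2+(aq)] ≈ 0.52 M.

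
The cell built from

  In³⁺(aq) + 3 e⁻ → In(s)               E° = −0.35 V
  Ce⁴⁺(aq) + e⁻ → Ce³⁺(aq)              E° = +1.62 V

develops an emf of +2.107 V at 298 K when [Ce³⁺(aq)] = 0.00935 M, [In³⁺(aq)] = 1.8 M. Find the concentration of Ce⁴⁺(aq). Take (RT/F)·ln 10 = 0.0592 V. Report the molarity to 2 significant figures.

Ce⁴⁺/Ce³⁺ is the cathode (higher E°); E°cell = +1.62 − (−0.35) = +1.97 V with n = 3.
From the Nernst equation, log Q = n(E° − E)/0.0592 = 3·(+1.97 − (+2.107))/0.0592 = −6.943.
The balanced reaction is 3 Ce⁴⁺(aq) + In(s) → 3 Ce³⁺(aq) + In³⁺(aq), so Q = ([Ce³⁺(aq)]^3·[In³⁺(aq)]) / [Ce⁴⁺(aq)]^3.
Solving for the unknown gives log [Ce⁴⁺(aq)] = 0.370, so [Ce⁴⁺(aq)] ≈ 2.3 M.

2.3 M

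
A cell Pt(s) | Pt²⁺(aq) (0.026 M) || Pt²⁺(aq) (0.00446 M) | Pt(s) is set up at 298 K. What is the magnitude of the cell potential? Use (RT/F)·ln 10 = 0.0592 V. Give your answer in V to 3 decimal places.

For a concentration cell E°cell = 0, since both electrodes use the same couple.
The compartment with the higher Pt²⁺(aq) concentration (0.026 M) acts as the cathode; ions are reduced there and produced at the dilute (0.00446 M) anode.
With n = 2, Ecell = −(0.0592/2)·log([dilute]/[conc]) = −(0.0592/2)·log(0.00446/0.026) = +0.023 V.

0.023 V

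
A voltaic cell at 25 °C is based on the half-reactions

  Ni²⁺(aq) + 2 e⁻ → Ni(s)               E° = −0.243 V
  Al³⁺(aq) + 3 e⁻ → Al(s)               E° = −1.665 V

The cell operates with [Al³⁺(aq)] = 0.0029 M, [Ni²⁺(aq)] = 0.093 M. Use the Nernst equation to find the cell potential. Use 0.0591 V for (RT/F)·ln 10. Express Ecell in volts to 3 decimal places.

+1.442 V

Ni²⁺/Ni is reduced (cathode, E° = −0.243 V) and Al³⁺/Al is oxidized (anode).
E°cell = −0.243 − (−1.665) = +1.422 V, with n = 6 electrons transferred.
The balanced reaction is 3 Ni²⁺(aq) + 2 Al(s) → 3 Ni(s) + 2 Al³⁺(aq), so Q = [Al³⁺(aq)]^2 / [Ni²⁺(aq)]^3 = 0.0105 and log Q = −1.981.
By the Nernst equation, E = +1.422 − (0.0591/6)·(−1.981) = +1.442 V.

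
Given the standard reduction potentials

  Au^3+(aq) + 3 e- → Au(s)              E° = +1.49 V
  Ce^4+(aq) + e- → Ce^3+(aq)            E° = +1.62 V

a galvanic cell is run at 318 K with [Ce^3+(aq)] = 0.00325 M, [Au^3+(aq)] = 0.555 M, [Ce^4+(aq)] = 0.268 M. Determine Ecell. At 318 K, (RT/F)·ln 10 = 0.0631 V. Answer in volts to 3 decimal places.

The Ce⁴⁺/Ce³⁺ couple has the more positive E°, so it is the cathode; Au³⁺/Au is the anode.
E°cell = +1.62 − (+1.49) = +0.13 V, with n = 3 electrons transferred.
For the overall reaction 3 Ce^4+(aq) + Au(s) → 3 Ce^3+(aq) + Au^3+(aq), Q = ([Ce^3+(aq)]^3·[Au^3+(aq)]) / [Ce^4+(aq)]^3 = 9.9×10^−7, giving log Q = −6.004.
E = E° − (0.0631/n)·log Q = +0.13 − (0.0631/3)(−6.004) = +0.256 V.

+0.256 V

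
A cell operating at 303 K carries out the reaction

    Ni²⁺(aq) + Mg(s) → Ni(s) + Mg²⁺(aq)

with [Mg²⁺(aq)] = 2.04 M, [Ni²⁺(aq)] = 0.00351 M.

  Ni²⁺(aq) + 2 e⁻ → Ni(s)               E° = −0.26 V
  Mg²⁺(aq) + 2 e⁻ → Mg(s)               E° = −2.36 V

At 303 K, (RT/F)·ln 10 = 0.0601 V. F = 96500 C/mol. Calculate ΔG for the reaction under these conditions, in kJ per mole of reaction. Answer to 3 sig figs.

E°cell = −0.26 − (−2.36) = +2.10 V; the balanced reaction transfers n = 2 electrons.
Here Q = [Mg²⁺(aq)] / [Ni²⁺(aq)] = 581 (log Q = 2.764), giving E = +2.10 − (0.0601/2)·(2.764) = +2.0169 V.
ΔG = −nFE = −(2)(96500)(+2.0169) J/mol = −389 kJ/mol.

−389 kJ/mol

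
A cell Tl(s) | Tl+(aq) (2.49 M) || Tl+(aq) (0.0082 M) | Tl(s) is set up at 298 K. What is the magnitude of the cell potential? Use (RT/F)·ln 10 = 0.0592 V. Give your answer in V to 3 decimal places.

For a concentration cell E°cell = 0, since both electrodes use the same couple.
The compartment with the higher Tl+(aq) concentration (2.49 M) acts as the cathode; ions are reduced there and produced at the dilute (0.0082 M) anode.
With n = 1, Ecell = −(0.0592/1)·log([dilute]/[conc]) = −(0.0592/1)·log(0.0082/2.49) = +0.147 V.

0.147 V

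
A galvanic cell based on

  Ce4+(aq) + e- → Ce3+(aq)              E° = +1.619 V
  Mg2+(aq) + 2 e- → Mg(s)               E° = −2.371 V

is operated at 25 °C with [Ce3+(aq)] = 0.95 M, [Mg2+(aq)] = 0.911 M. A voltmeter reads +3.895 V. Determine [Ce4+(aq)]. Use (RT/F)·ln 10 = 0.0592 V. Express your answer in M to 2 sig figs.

0.023 M

With Ce⁴⁺/Ce³⁺ at the cathode and Mg²⁺/Mg at the anode, E°cell = +1.619 − (−2.371) = +3.990 V (n = 2).
Since E = E° − (0.0592/n)·log Q, log Q = n(E° − E)/0.0592 = 3.209.
For 2 Ce4+(aq) + Mg(s) → 2 Ce3+(aq) + Mg2+(aq), the reaction quotient is Q = ([Ce3+(aq)]^2·[Mg2+(aq)]) / [Ce4+(aq)]^2.
Solving for the unknown gives log [Ce4+(aq)] = −1.647, so [Ce4+(aq)] ≈ 0.023 M.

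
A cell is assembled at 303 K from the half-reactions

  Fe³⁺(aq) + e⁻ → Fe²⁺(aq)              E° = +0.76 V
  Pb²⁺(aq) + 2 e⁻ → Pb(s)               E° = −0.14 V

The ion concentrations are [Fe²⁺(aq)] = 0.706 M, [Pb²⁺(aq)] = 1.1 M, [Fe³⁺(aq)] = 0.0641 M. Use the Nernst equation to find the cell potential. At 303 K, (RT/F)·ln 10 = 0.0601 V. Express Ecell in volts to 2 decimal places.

Since E°(Fe³⁺/Fe²⁺) > E°(Pb²⁺/Pb), Fe³⁺/Fe²⁺ serves as the cathode.
E°cell = E°cat − E°an = +0.76 − (−0.14) = +0.90 V; n = 2.
Balancing gives 2 Fe³⁺(aq) + Pb(s) → 2 Fe²⁺(aq) + Pb²⁺(aq); hence Q = ([Fe²⁺(aq)]^2·[Pb²⁺(aq)]) / [Fe³⁺(aq)]^2 = 133 (log Q = 2.125).
By the Nernst equation, E = +0.90 − (0.0601/2)·(2.125) = +0.84 V.

+0.84 V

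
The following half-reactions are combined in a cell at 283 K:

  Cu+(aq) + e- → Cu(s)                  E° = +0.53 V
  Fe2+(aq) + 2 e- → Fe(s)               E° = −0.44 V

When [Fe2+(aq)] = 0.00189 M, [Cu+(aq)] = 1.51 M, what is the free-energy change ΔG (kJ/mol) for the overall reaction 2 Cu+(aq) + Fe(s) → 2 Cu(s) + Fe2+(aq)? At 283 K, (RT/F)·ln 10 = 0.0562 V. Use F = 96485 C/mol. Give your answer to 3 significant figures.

−204 kJ/mol

With Cu⁺/Cu reduced at the cathode, E°cell = +0.53 − (−0.44) = +0.97 V and n = 2.
Here Q = [Fe2+(aq)] / [Cu+(aq)]^2 = 0.000829 (log Q = −3.081), giving E = +0.97 − (0.0562/2)·(−3.081) = +1.0566 V.
ΔG = −nFE = −(2)(96485)(+1.0566) J/mol = −204 kJ/mol.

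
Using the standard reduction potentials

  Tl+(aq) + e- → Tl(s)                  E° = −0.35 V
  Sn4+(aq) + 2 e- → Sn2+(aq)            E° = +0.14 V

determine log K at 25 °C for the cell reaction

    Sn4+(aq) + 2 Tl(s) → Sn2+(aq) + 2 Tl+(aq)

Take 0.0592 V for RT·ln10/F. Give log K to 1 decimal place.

The Sn⁴⁺/Sn²⁺ couple is reduced (cathode); E°cell = +0.14 − (−0.35) = +0.49 V with n = 2.
At equilibrium E = 0, so log K = nE°cell / 0.0592 = (2)(+0.49) / 0.0592 = 16.6.

log K = 16.6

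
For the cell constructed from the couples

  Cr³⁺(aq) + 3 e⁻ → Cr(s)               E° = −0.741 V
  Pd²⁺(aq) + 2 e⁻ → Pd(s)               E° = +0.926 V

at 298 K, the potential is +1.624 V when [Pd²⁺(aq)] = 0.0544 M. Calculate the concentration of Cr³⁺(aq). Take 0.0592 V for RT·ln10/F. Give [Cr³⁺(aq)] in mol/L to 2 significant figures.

Pd²⁺/Pd is the cathode (higher E°); E°cell = +0.926 − (−0.741) = +1.667 V with n = 6.
Rearranging E = E° − (0.0592/n)·log Q gives log Q = 6(+1.667 − (+1.624))/0.0592 = 4.358.
For 3 Pd²⁺(aq) + 2 Cr(s) → 3 Pd(s) + 2 Cr³⁺(aq), the reaction quotient is Q = [Cr³⁺(aq)]^2 / [Pd²⁺(aq)]^3.
Solving for the unknown gives log [Cr³⁺(aq)] = 0.282, so [Cr³⁺(aq)] ≈ 1.9 M.

1.9 M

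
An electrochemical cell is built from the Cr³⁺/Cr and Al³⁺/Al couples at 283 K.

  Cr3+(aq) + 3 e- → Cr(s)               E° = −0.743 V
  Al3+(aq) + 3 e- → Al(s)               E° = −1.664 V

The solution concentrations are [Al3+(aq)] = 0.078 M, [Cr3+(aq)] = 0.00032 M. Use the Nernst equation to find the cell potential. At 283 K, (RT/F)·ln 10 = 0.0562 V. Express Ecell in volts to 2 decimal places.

+0.88 V

The Cr³⁺/Cr couple has the more positive E°, so it is the cathode; Al³⁺/Al is the anode.
E°cell = E°cat − E°an = −0.743 − (−1.664) = +0.921 V; n = 3.
The balanced reaction is Cr3+(aq) + Al(s) → Cr(s) + Al3+(aq), so Q = [Al3+(aq)] / [Cr3+(aq)] = 244 and log Q = 2.387.
E = E° − (0.0562/n)·log Q = +0.921 − (0.0562/3)(2.387) = +0.88 V.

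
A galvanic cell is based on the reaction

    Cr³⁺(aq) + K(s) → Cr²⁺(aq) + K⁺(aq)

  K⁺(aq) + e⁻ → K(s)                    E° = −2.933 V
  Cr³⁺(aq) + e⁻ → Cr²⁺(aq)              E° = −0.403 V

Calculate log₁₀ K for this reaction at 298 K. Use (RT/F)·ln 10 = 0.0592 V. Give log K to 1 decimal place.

The Cr³⁺/Cr²⁺ couple is reduced (cathode); E°cell = −0.403 − (−2.933) = +2.530 V with n = 1.
At equilibrium E = 0, so log K = nE°cell / 0.0592 = (1)(+2.530) / 0.0592 = 42.7.

log K = 42.7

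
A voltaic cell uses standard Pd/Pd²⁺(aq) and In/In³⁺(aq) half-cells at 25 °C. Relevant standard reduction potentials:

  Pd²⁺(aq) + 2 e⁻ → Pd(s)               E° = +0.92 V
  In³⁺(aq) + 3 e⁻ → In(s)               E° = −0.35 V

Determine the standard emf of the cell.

The Pd²⁺/Pd couple has the higher E°, so Pd ion is reduced (cathode) and In is oxidized (anode).
E°cell = E°(cathode) − E°(anode) = +0.92 − (−0.35) = +1.27 V.

+1.27 V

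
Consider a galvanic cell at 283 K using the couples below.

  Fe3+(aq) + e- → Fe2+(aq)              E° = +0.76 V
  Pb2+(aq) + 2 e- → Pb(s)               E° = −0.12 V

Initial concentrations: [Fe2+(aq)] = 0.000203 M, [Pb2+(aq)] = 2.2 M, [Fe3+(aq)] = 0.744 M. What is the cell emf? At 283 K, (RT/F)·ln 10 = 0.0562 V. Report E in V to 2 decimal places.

Fe³⁺/Fe²⁺ is reduced (cathode, E° = +0.76 V) and Pb²⁺/Pb is oxidized (anode).
E°cell = E°cat − E°an = +0.76 − (−0.12) = +0.88 V; n = 2.
Balancing gives 2 Fe3+(aq) + Pb(s) → 2 Fe2+(aq) + Pb2+(aq); hence Q = ([Fe2+(aq)]^2·[Pb2+(aq)]) / [Fe3+(aq)]^2 = 1.64×10^−7 (log Q = −6.786).
By the Nernst equation, E = +0.88 − (0.0562/2)·(−6.786) = +1.07 V.

+1.07 V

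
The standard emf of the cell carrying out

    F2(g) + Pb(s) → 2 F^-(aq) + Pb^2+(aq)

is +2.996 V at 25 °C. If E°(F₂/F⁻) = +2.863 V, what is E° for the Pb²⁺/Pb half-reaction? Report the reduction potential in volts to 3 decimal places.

In the reaction as written the F₂/F⁻ couple is reduced (cathode) and Pb²⁺/Pb is oxidized (anode), so E°cell = E°(F₂/F⁻) − E°(Pb²⁺/Pb).
E°(Pb²⁺/Pb) = E°(cathode) − E°cell = +2.863 − (+2.996) = −0.133 V.

−0.133 V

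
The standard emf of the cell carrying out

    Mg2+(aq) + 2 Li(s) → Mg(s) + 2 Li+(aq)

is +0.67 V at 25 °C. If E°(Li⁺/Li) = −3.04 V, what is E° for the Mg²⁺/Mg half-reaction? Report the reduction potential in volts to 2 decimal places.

In the reaction as written the Mg²⁺/Mg couple is reduced (cathode) and Li⁺/Li is oxidized (anode), so E°cell = E°(Mg²⁺/Mg) − E°(Li⁺/Li).
E°(Mg²⁺/Mg) = E°cell + E°(anode) = +0.67 + (−3.04) = −2.37 V.

−2.37 V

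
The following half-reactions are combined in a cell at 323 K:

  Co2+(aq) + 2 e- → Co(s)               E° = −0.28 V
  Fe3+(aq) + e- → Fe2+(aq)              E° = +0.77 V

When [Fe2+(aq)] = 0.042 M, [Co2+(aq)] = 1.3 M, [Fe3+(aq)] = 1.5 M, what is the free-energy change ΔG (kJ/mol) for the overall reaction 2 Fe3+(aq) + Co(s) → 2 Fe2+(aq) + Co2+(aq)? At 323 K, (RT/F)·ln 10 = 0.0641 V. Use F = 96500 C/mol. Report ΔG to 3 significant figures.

With Fe³⁺/Fe²⁺ reduced at the cathode, E°cell = +0.77 − (−0.28) = +1.05 V and n = 2.
Here Q = ([Fe2+(aq)]^2·[Co2+(aq)]) / [Fe3+(aq)]^2 = 0.00102 (log Q = −2.992), giving E = +1.05 − (0.0641/2)·(−2.992) = +1.1459 V.
Finally ΔG = −nFE = −(2)(96500 C/mol)(+1.1459 V) = −221 kJ/mol.

−221 kJ/mol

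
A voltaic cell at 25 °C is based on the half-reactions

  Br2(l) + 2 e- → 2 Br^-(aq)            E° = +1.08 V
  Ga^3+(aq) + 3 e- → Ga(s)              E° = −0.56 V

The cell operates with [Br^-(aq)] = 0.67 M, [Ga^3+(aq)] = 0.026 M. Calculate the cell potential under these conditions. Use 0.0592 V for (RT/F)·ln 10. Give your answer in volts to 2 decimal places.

+1.68 V

Since E°(Br₂/Br⁻) > E°(Ga³⁺/Ga), Br₂/Br⁻ serves as the cathode.
E°cell = +1.08 − (−0.56) = +1.64 V, with n = 6 electrons transferred.
For the overall reaction 3 Br2(l) + 2 Ga(s) → 6 Br^-(aq) + 2 Ga^3+(aq), Q = [Br^-(aq)]^6·[Ga^3+(aq)]^2 = 6.11×10^−5, giving log Q = −4.214.
Applying E = E° − (RT ln10/nF)·log Q gives +1.64 − (0.0592/6)(−4.214) = +1.68 V.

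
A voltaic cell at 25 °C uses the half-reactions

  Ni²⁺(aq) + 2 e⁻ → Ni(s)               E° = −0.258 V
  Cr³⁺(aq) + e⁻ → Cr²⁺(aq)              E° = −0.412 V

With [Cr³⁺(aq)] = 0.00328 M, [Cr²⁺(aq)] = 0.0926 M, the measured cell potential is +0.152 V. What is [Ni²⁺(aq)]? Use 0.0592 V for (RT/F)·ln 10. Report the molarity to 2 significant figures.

0.0011 M

The Ni²⁺/Ni couple has the larger reduction potential, so it is the cathode: E°cell = −0.258 − (−0.412) = +0.154 V and n = 2.
Since E = E° − (0.0592/n)·log Q, log Q = n(E° − E)/0.0592 = 0.068.
For Ni²⁺(aq) + 2 Cr²⁺(aq) → Ni(s) + 2 Cr³⁺(aq), the reaction quotient is Q = [Cr³⁺(aq)]^2 / ([Ni²⁺(aq)]·[Cr²⁺(aq)]^2).
Isolating [Ni²⁺(aq)] in Q = 10^{0.068} yields log [Ni²⁺(aq)] = −2.969, i.e. 0.0011 M.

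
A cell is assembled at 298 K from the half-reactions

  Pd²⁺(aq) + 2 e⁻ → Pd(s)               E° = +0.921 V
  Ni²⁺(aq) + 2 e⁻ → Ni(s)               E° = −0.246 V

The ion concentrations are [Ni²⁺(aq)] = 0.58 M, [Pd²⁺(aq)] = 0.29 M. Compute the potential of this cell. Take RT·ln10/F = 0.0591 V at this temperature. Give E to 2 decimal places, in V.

The Pd²⁺/Pd couple has the more positive E°, so it is the cathode; Ni²⁺/Ni is the anode.
The standard potential is +0.921 − (−0.246) = +1.167 V and the balanced reaction transfers n = 2 electrons.
The balanced reaction is Pd²⁺(aq) + Ni(s) → Pd(s) + Ni²⁺(aq), so Q = [Ni²⁺(aq)] / [Pd²⁺(aq)] = 2 and log Q = 0.301.
Applying E = E° − (RT ln10/nF)·log Q gives +1.167 − (0.0591/2)(0.301) = +1.16 V.

+1.16 V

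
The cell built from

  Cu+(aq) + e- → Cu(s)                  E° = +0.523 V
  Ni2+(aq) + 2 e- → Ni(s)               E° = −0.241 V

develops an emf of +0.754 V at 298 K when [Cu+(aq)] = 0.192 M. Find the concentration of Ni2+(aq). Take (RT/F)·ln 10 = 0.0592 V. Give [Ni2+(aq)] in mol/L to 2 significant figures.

With Cu⁺/Cu at the cathode and Ni²⁺/Ni at the anode, E°cell = +0.523 − (−0.241) = +0.764 V (n = 2).
Since E = E° − (0.0592/n)·log Q, log Q = n(E° − E)/0.0592 = 0.338.
The balanced reaction is 2 Cu+(aq) + Ni(s) → 2 Cu(s) + Ni2+(aq), so Q = [Ni2+(aq)] / [Cu+(aq)]^2.
Substituting the known concentrations and solving, log [Ni2+(aq)] = −1.095 and [Ni2+(aq)] = 0.080 M.

0.080 M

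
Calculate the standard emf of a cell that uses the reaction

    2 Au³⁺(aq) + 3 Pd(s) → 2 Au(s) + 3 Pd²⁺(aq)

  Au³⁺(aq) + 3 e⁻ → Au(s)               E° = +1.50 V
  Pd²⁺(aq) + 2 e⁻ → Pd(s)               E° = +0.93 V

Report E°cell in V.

+0.57 V

In the reaction as written, Au³⁺(aq) is reduced (cathode) and Pd²⁺(aq) is produced by oxidation at the anode.
E°cell = E°(cathode) − E°(anode) = +1.50 − (+0.93) = +0.57 V.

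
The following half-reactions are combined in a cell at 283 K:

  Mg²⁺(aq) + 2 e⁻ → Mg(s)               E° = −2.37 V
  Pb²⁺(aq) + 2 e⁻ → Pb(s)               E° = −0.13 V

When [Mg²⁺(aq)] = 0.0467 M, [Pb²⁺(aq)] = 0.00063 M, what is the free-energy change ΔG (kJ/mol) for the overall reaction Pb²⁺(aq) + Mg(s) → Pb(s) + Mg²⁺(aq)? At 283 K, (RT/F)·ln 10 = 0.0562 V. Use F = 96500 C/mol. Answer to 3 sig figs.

With Pb²⁺/Pb reduced at the cathode, E°cell = −0.13 − (−2.37) = +2.24 V and n = 2.
Here Q = [Mg²⁺(aq)] / [Pb²⁺(aq)] = 74.1 (log Q = 1.870), giving E = +2.24 − (0.0562/2)·(1.870) = +2.1875 V.
Then ΔG = −nFE = −2 × 96500 × +2.1875 J/mol = −422 kJ/mol.

−422 kJ/mol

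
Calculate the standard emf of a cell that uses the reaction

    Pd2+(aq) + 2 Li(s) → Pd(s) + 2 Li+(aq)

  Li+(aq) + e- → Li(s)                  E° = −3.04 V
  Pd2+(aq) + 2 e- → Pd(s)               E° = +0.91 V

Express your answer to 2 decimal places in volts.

In the reaction as written, Pd2+(aq) is reduced (cathode) and Li+(aq) is produced by oxidation at the anode.
E°cell = E°(cathode) − E°(anode) = +0.91 − (−3.04) = +3.95 V.

+3.95 V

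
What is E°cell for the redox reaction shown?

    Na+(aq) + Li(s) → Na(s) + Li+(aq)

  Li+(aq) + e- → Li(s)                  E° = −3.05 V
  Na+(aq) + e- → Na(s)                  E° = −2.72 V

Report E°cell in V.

+0.33 V

In the reaction as written, Na+(aq) is reduced (cathode) and Li+(aq) is produced by oxidation at the anode.
E°cell = E°(cathode) − E°(anode) = −2.72 − (−3.05) = +0.33 V.
The positive value indicates the reaction is spontaneous as written.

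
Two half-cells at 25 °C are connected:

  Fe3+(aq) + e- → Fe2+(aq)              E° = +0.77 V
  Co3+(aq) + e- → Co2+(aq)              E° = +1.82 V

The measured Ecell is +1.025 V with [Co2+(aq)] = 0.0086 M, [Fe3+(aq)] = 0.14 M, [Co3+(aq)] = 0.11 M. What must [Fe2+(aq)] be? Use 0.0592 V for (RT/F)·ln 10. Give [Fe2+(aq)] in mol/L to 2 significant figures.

With Co³⁺/Co²⁺ at the cathode and Fe³⁺/Fe²⁺ at the anode, E°cell = +1.82 − (+0.77) = +1.05 V (n = 1).
From the Nernst equation, log Q = n(E° − E)/0.0592 = 1·(+1.05 − (+1.025))/0.0592 = 0.422.
Balancing electrons gives Co3+(aq) + Fe2+(aq) → Co2+(aq) + Fe3+(aq); thus Q = ([Co2+(aq)]·[Fe3+(aq)]) / ([Co3+(aq)]·[Fe2+(aq)]).
Isolating [Fe2+(aq)] in Q = 10^{0.422} yields log [Fe2+(aq)] = −2.383, i.e. 0.0041 M.

0.0041 M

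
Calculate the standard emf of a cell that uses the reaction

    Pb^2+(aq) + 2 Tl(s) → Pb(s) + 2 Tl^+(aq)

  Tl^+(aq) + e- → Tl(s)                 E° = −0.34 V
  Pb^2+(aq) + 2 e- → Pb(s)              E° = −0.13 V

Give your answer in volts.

Pb^2+(aq) gains electrons, so the Pb²⁺/Pb couple is the cathode; the Tl⁺/Tl couple is the anode.
E°cell = E°(cathode) − E°(anode) = −0.13 − (−0.34) = +0.21 V.

+0.21 V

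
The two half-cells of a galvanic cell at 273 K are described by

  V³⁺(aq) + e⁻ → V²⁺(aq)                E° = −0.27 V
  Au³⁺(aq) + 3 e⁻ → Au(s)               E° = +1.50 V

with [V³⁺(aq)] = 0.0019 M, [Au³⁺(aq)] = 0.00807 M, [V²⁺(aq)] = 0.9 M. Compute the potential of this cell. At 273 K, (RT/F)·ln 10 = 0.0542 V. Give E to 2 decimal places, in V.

+1.88 V

Since E°(Au³⁺/Au) > E°(V³⁺/V²⁺), Au³⁺/Au serves as the cathode.
E°cell = +1.50 − (−0.27) = +1.77 V, with n = 3 electrons transferred.
For the overall reaction Au³⁺(aq) + 3 V²⁺(aq) → Au(s) + 3 V³⁺(aq), Q = [V³⁺(aq)]^3 / ([Au³⁺(aq)]·[V²⁺(aq)]^3) = 1.17×10^−6, giving log Q = −5.933.
Applying E = E° − (RT ln10/nF)·log Q gives +1.77 − (0.0542/3)(−5.933) = +1.88 V.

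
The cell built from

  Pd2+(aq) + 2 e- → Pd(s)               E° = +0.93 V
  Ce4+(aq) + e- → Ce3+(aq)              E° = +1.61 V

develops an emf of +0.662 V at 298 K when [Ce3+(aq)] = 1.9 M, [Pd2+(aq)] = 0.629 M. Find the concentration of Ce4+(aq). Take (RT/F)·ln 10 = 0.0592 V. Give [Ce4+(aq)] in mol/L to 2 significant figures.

0.75 M

With Ce⁴⁺/Ce³⁺ at the cathode and Pd²⁺/Pd at the anode, E°cell = +1.61 − (+0.93) = +0.68 V (n = 2).
Since E = E° − (0.0592/n)·log Q, log Q = n(E° − E)/0.0592 = 0.608.
The balanced reaction is 2 Ce4+(aq) + Pd(s) → 2 Ce3+(aq) + Pd2+(aq), so Q = ([Ce3+(aq)]^2·[Pd2+(aq)]) / [Ce4+(aq)]^2.
Substituting the known concentrations and solving, log [Ce4+(aq)] = −0.126 and [Ce4+(aq)] = 0.75 M.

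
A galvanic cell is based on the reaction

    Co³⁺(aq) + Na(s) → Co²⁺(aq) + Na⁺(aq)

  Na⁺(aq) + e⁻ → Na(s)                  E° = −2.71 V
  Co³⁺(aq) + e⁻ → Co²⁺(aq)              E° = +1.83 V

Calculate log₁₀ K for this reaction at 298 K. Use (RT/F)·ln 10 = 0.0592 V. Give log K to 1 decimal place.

log K = 76.7

The Co³⁺/Co²⁺ couple is reduced (cathode); E°cell = +1.83 − (−2.71) = +4.54 V with n = 1.
At equilibrium E = 0, so log K = nE°cell / 0.0592 = (1)(+4.54) / 0.0592 = 76.7.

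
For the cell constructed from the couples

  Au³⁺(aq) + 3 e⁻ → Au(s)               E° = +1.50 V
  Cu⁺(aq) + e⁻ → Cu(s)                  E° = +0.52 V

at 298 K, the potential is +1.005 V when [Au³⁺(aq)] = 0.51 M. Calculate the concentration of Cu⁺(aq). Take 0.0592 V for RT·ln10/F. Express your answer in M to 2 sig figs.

Au³⁺/Au is the cathode (higher E°); E°cell = +1.50 − (+0.52) = +0.98 V with n = 3.
Rearranging E = E° − (0.0592/n)·log Q gives log Q = 3(+0.98 − (+1.005))/0.0592 = −1.267.
Balancing electrons gives Au³⁺(aq) + 3 Cu(s) → Au(s) + 3 Cu⁺(aq); thus Q = [Cu⁺(aq)]^3 / [Au³⁺(aq)].
Substituting the known concentrations and solving, log [Cu⁺(aq)] = −0.520 and [Cu⁺(aq)] = 0.30 M.

0.30 M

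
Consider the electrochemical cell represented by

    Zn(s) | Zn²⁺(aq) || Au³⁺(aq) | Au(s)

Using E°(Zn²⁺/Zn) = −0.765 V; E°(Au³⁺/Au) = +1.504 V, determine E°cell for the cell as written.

By convention the left-hand electrode in cell notation is the anode (oxidation) and the right-hand electrode is the cathode (reduction).
E°cell = E°(right) − E°(left) = +1.504 − (−0.765) = +2.269 V.

+2.269 V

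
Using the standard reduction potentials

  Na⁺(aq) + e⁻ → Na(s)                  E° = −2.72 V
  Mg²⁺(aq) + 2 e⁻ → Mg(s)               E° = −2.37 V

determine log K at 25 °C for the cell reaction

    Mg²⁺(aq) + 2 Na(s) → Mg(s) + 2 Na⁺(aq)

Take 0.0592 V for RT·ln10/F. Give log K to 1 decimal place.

log K = 11.8

The Mg²⁺/Mg couple is reduced (cathode); E°cell = −2.37 − (−2.72) = +0.35 V with n = 2.
At equilibrium E = 0, so log K = nE°cell / 0.0592 = (2)(+0.35) / 0.0592 = 11.8.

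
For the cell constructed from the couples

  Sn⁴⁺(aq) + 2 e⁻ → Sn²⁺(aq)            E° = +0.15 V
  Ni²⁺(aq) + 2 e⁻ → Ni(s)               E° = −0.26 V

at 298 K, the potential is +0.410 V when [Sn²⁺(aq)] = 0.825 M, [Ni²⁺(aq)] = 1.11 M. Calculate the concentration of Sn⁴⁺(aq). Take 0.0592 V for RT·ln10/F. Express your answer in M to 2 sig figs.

Sn⁴⁺/Sn²⁺ is the cathode (higher E°); E°cell = +0.15 − (−0.26) = +0.41 V with n = 2.
Since E = E° − (0.0592/n)·log Q, log Q = n(E° − E)/0.0592 = 0.000.
For Sn⁴⁺(aq) + Ni(s) → Sn²⁺(aq) + Ni²⁺(aq), the reaction quotient is Q = ([Sn²⁺(aq)]·[Ni²⁺(aq)]) / [Sn⁴⁺(aq)].
Isolating [Sn⁴⁺(aq)] in Q = 10^{0.000} yields log [Sn⁴⁺(aq)] = −0.038, i.e. 0.92 M.

0.92 M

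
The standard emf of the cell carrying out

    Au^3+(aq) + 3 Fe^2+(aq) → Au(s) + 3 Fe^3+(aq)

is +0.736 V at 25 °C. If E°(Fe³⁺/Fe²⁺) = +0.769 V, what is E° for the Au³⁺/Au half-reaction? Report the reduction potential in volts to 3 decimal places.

In the reaction as written the Au³⁺/Au couple is reduced (cathode) and Fe³⁺/Fe²⁺ is oxidized (anode), so E°cell = E°(Au³⁺/Au) − E°(Fe³⁺/Fe²⁺).
E°(Au³⁺/Au) = E°cell + E°(anode) = +0.736 + (+0.769) = +1.505 V.

+1.505 V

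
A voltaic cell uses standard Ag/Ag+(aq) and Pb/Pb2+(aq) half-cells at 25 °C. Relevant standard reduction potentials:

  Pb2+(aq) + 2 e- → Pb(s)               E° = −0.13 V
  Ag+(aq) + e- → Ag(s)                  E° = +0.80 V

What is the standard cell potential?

+0.93 V

The Ag⁺/Ag couple has the higher E°, so Ag ion is reduced (cathode) and Pb is oxidized (anode).
E°cell = E°(cathode) − E°(anode) = +0.80 − (−0.13) = +0.93 V.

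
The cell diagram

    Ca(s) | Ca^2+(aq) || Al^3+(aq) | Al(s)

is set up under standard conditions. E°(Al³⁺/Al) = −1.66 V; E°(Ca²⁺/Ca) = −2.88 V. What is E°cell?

+1.22 V

By convention the left-hand electrode in cell notation is the anode (oxidation) and the right-hand electrode is the cathode (reduction).
E°cell = E°(right) − E°(left) = −1.66 − (−2.88) = +1.22 V.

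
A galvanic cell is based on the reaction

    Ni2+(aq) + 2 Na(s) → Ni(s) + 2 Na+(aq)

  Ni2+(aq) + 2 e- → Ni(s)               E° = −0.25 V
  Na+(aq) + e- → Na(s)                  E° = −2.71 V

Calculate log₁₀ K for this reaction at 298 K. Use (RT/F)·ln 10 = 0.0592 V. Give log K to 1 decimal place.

The Ni²⁺/Ni couple is reduced (cathode); E°cell = −0.25 − (−2.71) = +2.46 V with n = 2.
At equilibrium E = 0, so log K = nE°cell / 0.0592 = (2)(+2.46) / 0.0592 = 83.1.

log K = 83.1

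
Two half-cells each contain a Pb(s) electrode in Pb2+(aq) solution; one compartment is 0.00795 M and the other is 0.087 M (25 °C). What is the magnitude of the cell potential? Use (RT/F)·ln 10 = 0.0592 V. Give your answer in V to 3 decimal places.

For a concentration cell E°cell = 0, since both electrodes use the same couple.
The compartment with the higher Pb2+(aq) concentration (0.087 M) acts as the cathode; ions are reduced there and produced at the dilute (0.00795 M) anode.
With n = 2, Ecell = −(0.0592/2)·log([dilute]/[conc]) = −(0.0592/2)·log(0.00795/0.087) = +0.031 V.

0.031 V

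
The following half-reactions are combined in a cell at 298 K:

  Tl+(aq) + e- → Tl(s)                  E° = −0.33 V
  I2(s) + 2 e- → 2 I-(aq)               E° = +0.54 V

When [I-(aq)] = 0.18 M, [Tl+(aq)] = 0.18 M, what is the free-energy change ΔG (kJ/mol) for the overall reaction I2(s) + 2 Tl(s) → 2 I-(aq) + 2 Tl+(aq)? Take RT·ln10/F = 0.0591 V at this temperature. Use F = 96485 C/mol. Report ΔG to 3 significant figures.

−185 kJ/mol

With I₂/I⁻ reduced at the cathode, E°cell = +0.54 − (−0.33) = +0.87 V and n = 2.
Q = [I-(aq)]^2·[Tl+(aq)]^2 = 0.00105, so log Q = −2.979 and E = +0.87 − (0.0591/2)(−2.979) = +0.9580 V.
Finally ΔG = −nFE = −(2)(96485 C/mol)(+0.9580 V) = −185 kJ/mol.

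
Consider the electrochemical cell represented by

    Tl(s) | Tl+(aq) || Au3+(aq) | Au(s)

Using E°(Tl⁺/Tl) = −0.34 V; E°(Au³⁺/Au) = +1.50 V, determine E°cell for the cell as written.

+1.84 V

By convention the left-hand electrode in cell notation is the anode (oxidation) and the right-hand electrode is the cathode (reduction).
E°cell = E°(right) − E°(left) = +1.50 − (−0.34) = +1.84 V.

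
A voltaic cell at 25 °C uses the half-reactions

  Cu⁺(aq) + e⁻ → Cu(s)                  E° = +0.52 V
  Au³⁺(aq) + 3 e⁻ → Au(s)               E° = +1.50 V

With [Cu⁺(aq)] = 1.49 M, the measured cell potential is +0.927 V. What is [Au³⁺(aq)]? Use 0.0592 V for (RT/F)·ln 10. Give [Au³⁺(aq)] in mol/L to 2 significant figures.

0.0068 M

The Au³⁺/Au couple has the larger reduction potential, so it is the cathode: E°cell = +1.50 − (+0.52) = +0.98 V and n = 3.
Since E = E° − (0.0592/n)·log Q, log Q = n(E° − E)/0.0592 = 2.686.
Balancing electrons gives Au³⁺(aq) + 3 Cu(s) → Au(s) + 3 Cu⁺(aq); thus Q = [Cu⁺(aq)]^3 / [Au³⁺(aq)].
Isolating [Au³⁺(aq)] in Q = 10^{2.686} yields log [Au³⁺(aq)] = −2.166, i.e. 0.0068 M.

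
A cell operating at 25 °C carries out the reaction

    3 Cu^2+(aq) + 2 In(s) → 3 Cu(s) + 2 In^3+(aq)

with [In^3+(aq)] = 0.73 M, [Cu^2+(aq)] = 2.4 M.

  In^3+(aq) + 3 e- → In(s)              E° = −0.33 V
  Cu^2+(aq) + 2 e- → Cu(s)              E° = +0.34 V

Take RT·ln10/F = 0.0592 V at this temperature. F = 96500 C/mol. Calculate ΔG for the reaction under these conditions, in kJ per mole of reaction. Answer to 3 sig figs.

−396 kJ/mol

E°cell = +0.34 − (−0.33) = +0.67 V; the balanced reaction transfers n = 6 electrons.
The reaction quotient is [In^3+(aq)]^2 / [Cu^2+(aq)]^3 = 0.0385; by Nernst, E = +0.67 − (0.0592/6)(−1.414) = +0.6840 V.
Then ΔG = −nFE = −6 × 96500 × +0.6840 J/mol = −396 kJ/mol.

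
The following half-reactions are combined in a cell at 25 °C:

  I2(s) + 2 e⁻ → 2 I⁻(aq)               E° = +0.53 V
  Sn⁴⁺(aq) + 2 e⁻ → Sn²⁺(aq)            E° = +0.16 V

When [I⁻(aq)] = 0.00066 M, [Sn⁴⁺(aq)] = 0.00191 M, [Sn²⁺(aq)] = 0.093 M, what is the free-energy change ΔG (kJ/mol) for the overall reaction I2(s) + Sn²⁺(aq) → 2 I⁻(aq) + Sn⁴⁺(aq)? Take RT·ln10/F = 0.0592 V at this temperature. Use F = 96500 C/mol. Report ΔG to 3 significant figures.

−117 kJ/mol

The standard cell potential is +0.53 − (+0.16) = +0.37 V, with n = 2 electrons in the balanced equation.
The reaction quotient is ([I⁻(aq)]^2·[Sn⁴⁺(aq)]) / [Sn²⁺(aq)] = 8.95×10^−9; by Nernst, E = +0.37 − (0.0592/2)(−8.048) = +0.6082 V.
Finally ΔG = −nFE = −(2)(96500 C/mol)(+0.6082 V) = −117 kJ/mol.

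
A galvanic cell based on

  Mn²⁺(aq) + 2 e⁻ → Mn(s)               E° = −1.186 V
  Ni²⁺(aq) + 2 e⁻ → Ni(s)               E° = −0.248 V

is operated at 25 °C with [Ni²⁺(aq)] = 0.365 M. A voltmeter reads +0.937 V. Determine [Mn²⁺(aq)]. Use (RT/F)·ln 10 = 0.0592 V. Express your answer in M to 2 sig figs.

Ni²⁺/Ni is the cathode (higher E°); E°cell = −0.248 − (−1.186) = +0.938 V with n = 2.
Rearranging E = E° − (0.0592/n)·log Q gives log Q = 2(+0.938 − (+0.937))/0.0592 = 0.034.
Balancing electrons gives Ni²⁺(aq) + Mn(s) → Ni(s) + Mn²⁺(aq); thus Q = [Mn²⁺(aq)] / [Ni²⁺(aq)].
Solving for the unknown gives log [Mn²⁺(aq)] = −0.404, so [Mn²⁺(aq)] ≈ 0.39 M.

0.39 M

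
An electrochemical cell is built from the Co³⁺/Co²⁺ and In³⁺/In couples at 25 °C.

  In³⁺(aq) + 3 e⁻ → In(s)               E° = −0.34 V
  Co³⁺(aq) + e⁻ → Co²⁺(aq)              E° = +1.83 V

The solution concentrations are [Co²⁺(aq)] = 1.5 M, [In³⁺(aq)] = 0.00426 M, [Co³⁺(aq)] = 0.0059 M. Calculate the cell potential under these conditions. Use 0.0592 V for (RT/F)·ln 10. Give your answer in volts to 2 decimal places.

Since E°(Co³⁺/Co²⁺) > E°(In³⁺/In), Co³⁺/Co²⁺ serves as the cathode.
E°cell = +1.83 − (−0.34) = +2.17 V, with n = 3 electrons transferred.
The balanced reaction is 3 Co³⁺(aq) + In(s) → 3 Co²⁺(aq) + In³⁺(aq), so Q = ([Co²⁺(aq)]^3·[In³⁺(aq)]) / [Co³⁺(aq)]^3 = 7×10^4 and log Q = 4.845.
Applying E = E° − (RT ln10/nF)·log Q gives +2.17 − (0.0592/3)(4.845) = +2.07 V.

+2.07 V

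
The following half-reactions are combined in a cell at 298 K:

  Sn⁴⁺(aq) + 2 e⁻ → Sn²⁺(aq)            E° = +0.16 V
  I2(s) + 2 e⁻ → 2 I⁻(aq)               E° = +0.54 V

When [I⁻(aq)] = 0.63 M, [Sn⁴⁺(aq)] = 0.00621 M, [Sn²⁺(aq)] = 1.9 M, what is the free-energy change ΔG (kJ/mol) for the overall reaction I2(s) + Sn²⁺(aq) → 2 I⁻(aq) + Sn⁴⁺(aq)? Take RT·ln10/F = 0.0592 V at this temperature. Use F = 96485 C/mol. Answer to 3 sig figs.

With I₂/I⁻ reduced at the cathode, E°cell = +0.54 − (+0.16) = +0.38 V and n = 2.
The reaction quotient is ([I⁻(aq)]^2·[Sn⁴⁺(aq)]) / [Sn²⁺(aq)] = 0.0013; by Nernst, E = +0.38 − (0.0592/2)(−2.887) = +0.4655 V.
Finally ΔG = −nFE = −(2)(96485 C/mol)(+0.4655 V) = −89.8 kJ/mol.

−89.8 kJ/mol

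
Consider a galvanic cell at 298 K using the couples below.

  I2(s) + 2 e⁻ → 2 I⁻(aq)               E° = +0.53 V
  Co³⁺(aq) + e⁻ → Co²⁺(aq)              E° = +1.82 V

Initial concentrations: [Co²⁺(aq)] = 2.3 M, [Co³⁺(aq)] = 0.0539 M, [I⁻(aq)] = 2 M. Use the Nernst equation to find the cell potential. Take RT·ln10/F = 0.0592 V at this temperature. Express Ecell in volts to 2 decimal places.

+1.21 V

Co³⁺/Co²⁺ is reduced (cathode, E° = +1.82 V) and I₂/I⁻ is oxidized (anode).
E°cell = +1.82 − (+0.53) = +1.29 V, with n = 2 electrons transferred.
For the overall reaction 2 Co³⁺(aq) + 2 I⁻(aq) → 2 Co²⁺(aq) + I2(s), Q = [Co²⁺(aq)]^2 / ([Co³⁺(aq)]^2·[I⁻(aq)]^2) = 455, giving log Q = 2.658.
Applying E = E° − (RT ln10/nF)·log Q gives +1.29 − (0.0592/2)(2.658) = +1.21 V.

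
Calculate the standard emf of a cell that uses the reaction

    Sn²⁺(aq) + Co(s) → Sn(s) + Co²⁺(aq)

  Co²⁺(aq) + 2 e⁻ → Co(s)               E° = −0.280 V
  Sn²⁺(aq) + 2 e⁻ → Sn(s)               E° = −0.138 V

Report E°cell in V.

Sn²⁺(aq) gains electrons, so the Sn²⁺/Sn couple is the cathode; the Co²⁺/Co couple is the anode.
E°cell = E°(cathode) − E°(anode) = −0.138 − (−0.280) = +0.142 V.

+0.142 V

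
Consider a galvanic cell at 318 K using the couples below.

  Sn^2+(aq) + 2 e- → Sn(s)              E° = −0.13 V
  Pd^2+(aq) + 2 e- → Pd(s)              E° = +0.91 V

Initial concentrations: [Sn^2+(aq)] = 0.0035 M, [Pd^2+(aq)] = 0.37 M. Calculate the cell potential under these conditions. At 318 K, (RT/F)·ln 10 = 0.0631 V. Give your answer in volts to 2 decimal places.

The Pd²⁺/Pd couple has the more positive E°, so it is the cathode; Sn²⁺/Sn is the anode.
E°cell = E°cat − E°an = +0.91 − (−0.13) = +1.04 V; n = 2.
For the overall reaction Pd^2+(aq) + Sn(s) → Pd(s) + Sn^2+(aq), Q = [Sn^2+(aq)] / [Pd^2+(aq)] = 0.00946, giving log Q = −2.024.
By the Nernst equation, E = +1.04 − (0.0631/2)·(−2.024) = +1.10 V.

+1.10 V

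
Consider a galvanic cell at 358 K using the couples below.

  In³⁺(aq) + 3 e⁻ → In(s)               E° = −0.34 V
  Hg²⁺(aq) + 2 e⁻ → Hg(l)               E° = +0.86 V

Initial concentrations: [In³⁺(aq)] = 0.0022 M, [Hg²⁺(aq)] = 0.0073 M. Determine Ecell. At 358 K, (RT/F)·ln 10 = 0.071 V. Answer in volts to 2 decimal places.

+1.19 V

Since E°(Hg²⁺/Hg) > E°(In³⁺/In), Hg²⁺/Hg serves as the cathode.
E°cell = E°cat − E°an = +0.86 − (−0.34) = +1.20 V; n = 6.
For the overall reaction 3 Hg²⁺(aq) + 2 In(s) → 3 Hg(l) + 2 In³⁺(aq), Q = [In³⁺(aq)]^2 / [Hg²⁺(aq)]^3 = 12.4, giving log Q = 1.095.
By the Nernst equation, E = +1.20 − (0.071/6)·(1.095) = +1.19 V.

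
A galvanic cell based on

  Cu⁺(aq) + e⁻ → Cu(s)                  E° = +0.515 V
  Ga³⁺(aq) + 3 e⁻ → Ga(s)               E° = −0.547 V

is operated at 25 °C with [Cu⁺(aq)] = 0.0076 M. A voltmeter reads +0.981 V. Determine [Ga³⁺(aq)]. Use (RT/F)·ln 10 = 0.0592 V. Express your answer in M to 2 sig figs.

0.0056 M

Cu⁺/Cu is the cathode (higher E°); E°cell = +0.515 − (−0.547) = +1.062 V with n = 3.
From the Nernst equation, log Q = n(E° − E)/0.0592 = 3·(+1.062 − (+0.981))/0.0592 = 4.105.
Balancing electrons gives 3 Cu⁺(aq) + Ga(s) → 3 Cu(s) + Ga³⁺(aq); thus Q = [Ga³⁺(aq)] / [Cu⁺(aq)]^3.
Substituting the known concentrations and solving, log [Ga³⁺(aq)] = −2.253 and [Ga³⁺(aq)] = 0.0056 M.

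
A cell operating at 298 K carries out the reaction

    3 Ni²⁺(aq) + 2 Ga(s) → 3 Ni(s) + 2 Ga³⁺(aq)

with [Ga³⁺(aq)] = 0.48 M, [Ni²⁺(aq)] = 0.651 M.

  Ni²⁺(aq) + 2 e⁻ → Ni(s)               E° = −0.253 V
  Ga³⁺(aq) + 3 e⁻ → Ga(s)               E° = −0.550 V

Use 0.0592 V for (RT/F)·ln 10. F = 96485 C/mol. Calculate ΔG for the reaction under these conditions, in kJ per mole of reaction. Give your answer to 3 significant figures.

The standard cell potential is −0.253 − (−0.550) = +0.297 V, with n = 6 electrons in the balanced equation.
Here Q = [Ga³⁺(aq)]^2 / [Ni²⁺(aq)]^3 = 0.835 (log Q = −0.078), giving E = +0.297 − (0.0592/6)·(−0.078) = +0.2978 V.
Then ΔG = −nFE = −6 × 96485 × +0.2978 J/mol = −172 kJ/mol.

−172 kJ/mol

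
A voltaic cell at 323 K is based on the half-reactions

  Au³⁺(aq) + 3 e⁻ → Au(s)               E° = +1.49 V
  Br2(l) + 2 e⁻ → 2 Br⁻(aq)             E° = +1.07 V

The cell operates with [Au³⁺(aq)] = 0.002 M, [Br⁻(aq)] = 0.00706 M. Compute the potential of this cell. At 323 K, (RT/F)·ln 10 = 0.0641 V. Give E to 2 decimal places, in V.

The Au³⁺/Au couple has the more positive E°, so it is the cathode; Br₂/Br⁻ is the anode.
The standard potential is +1.49 − (+1.07) = +0.42 V and the balanced reaction transfers n = 6 electrons.
The balanced reaction is 2 Au³⁺(aq) + 6 Br⁻(aq) → 2 Au(s) + 3 Br2(l), so Q = 1 / ([Au³⁺(aq)]^2·[Br⁻(aq)]^6) = 2.02×10^18 and log Q = 18.305.
E = E° − (0.0641/n)·log Q = +0.42 − (0.0641/6)(18.305) = +0.22 V.

+0.22 V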